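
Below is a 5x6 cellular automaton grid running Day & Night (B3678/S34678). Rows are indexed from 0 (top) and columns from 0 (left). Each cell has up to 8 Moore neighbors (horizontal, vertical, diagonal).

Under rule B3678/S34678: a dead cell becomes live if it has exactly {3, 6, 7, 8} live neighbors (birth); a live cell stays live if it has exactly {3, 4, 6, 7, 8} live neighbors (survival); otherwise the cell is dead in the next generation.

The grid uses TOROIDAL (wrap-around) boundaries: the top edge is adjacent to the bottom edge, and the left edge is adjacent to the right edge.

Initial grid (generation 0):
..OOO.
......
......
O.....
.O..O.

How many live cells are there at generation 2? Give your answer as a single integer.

Answer: 2

Derivation:
Simulating step by step:
Generation 0 (given above): 6 live cells
Generation 1: 4 live cells
...O..
...O..
......
......
..O..O
Generation 2: 2 live cells
..O.O.
......
......
......
......
Population at generation 2: 2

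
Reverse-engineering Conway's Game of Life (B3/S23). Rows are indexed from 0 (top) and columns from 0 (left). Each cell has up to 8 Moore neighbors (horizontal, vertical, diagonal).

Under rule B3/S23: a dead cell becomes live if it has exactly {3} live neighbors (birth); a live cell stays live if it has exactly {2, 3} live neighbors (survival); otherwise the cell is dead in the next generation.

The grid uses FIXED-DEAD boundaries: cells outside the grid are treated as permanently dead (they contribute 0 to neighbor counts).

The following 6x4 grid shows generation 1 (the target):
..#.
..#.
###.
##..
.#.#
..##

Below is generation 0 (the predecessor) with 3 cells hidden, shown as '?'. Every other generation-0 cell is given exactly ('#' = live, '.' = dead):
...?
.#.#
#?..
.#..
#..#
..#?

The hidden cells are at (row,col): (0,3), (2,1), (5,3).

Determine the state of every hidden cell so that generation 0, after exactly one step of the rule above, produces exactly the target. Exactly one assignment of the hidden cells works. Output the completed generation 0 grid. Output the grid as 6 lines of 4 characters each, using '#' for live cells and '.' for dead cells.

Answer: ...#
.#.#
#...
.#..
#..#
..##

Derivation:
Hidden generation-0 cells (in order): (0,3), (2,1), (5,3).
A hidden cell only influences target cells in its own 3x3 neighborhood. Try each of the 2^3 = 8 assignments, step the completed generation 0 forward once under B3/S23, and compare with the target:
  (0,3)=. (2,1)=. (5,3)=. -> step gives (0,2)='.' but target has '#' -> reject
  (0,3)=. (2,1)=. (5,3)=# -> step gives (0,2)='.' but target has '#' -> reject
  (0,3)=. (2,1)=# (5,3)=. -> step gives (0,2)='.' but target has '#' -> reject
  (0,3)=. (2,1)=# (5,3)=# -> step gives (0,2)='.' but target has '#' -> reject
  (0,3)=# (2,1)=. (5,3)=. -> step gives (4,2)='#' but target has '.' -> reject
  (0,3)=# (2,1)=. (5,3)=# -> step reproduces the target at every cell -> ACCEPT
  (0,3)=# (2,1)=# (5,3)=. -> step gives (1,0)='#' but target has '.' -> reject
  (0,3)=# (2,1)=# (5,3)=# -> step gives (1,0)='#' but target has '.' -> reject
Unique solution: (0,3)=live, (2,1)=dead, (5,3)=live.
Check: live-neighbor counts of every cell in the completed generation 0:
1131
2131
2331
3221
1342
1222
Applying B3/S23 to generation 0 with these counts gives:
..#.
..#.
###.
##..
.#.#
..##
which matches the target exactly.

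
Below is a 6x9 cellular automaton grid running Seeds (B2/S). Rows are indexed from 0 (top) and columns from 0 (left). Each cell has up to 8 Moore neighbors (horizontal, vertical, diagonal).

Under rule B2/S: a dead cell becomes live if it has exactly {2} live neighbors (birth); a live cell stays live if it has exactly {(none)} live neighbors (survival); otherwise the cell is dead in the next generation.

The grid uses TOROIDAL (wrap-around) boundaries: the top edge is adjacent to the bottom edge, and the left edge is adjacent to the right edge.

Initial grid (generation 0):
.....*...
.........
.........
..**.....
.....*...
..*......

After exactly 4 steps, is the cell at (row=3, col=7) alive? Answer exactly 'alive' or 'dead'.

Answer: dead

Derivation:
Simulating step by step:
Generation 0 (given above): 5 live cells
Generation 1: 8 live cells
.........
.........
..**.....
....*....
.*..*....
....***..
Generation 2: 9 live cells
....*.*..
..**.....
....*....
.*...*...
......*..
...*.....
Generation 3: 11 live cells
.....*...
.........
.*...*...
....*.*..
..*.**...
....*.**.
Generation 4: 9 live cells
....*..*.
....***..
....*.*..
.**......
.........
.........

Cell (3,7) at generation 4: 0 -> dead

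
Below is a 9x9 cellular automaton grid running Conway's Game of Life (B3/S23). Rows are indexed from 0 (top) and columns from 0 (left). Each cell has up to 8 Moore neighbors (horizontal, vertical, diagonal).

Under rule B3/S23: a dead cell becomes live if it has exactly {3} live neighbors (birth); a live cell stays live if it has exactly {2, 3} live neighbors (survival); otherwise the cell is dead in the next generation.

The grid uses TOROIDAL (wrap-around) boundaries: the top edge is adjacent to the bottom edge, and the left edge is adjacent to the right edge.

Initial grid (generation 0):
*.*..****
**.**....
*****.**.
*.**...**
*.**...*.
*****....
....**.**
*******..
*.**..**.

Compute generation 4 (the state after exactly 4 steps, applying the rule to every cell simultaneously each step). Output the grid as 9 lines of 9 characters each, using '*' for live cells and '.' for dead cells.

Answer: .........
.........
......*..
......*.*
.........
.......*.
.......**
.........
.........

Derivation:
Simulating step by step:
Generation 0 (given above): 47 live cells
Generation 1: 12 live cells
.....*...
.........
.....***.
.........
.......*.
*....***.
.......**
*........
.........
Generation 2: 8 live cells
.........
.....*...
......*..
.......*.
.......**
.........
*......*.
........*
.........
Generation 3: 9 live cells
.........
.........
......*..
......***
.......**
.......*.
........*
........*
.........
Generation 4: 6 live cells
(generation 4 grid is the final answer)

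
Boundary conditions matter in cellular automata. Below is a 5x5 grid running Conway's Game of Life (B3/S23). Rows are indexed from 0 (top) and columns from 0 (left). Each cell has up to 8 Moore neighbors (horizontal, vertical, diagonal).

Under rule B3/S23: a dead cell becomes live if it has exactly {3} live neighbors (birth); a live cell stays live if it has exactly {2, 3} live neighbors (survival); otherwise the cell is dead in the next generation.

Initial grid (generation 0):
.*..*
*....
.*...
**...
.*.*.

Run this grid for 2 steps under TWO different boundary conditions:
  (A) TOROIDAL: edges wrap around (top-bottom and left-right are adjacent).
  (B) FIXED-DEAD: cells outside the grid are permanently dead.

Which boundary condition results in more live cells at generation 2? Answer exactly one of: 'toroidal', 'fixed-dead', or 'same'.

Under TOROIDAL boundary, generation 2:
..***
.....
..*..
.**..
...**
Population = 8

Under FIXED-DEAD boundary, generation 2:
.....
**...
..*..
.....
*.*..
Population = 5

Comparison: toroidal=8, fixed-dead=5 -> toroidal

Answer: toroidal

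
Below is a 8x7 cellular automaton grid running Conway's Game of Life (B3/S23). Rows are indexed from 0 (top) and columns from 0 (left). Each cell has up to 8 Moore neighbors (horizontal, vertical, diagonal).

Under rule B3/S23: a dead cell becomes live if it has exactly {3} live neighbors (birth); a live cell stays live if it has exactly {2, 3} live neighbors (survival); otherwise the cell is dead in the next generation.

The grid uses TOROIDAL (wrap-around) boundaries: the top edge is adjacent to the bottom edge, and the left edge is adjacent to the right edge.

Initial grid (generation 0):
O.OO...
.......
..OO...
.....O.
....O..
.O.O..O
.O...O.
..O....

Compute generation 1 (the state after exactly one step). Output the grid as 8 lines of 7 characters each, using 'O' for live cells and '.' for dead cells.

Answer: .OOO...
.O.....
.......
...OO..
....OO.
O.O.OO.
OO.....
..OO...

Derivation:
Simulating step by step:
Generation 0 (given above): 13 live cells
Generation 1: 16 live cells
(generation 1 grid is the final answer)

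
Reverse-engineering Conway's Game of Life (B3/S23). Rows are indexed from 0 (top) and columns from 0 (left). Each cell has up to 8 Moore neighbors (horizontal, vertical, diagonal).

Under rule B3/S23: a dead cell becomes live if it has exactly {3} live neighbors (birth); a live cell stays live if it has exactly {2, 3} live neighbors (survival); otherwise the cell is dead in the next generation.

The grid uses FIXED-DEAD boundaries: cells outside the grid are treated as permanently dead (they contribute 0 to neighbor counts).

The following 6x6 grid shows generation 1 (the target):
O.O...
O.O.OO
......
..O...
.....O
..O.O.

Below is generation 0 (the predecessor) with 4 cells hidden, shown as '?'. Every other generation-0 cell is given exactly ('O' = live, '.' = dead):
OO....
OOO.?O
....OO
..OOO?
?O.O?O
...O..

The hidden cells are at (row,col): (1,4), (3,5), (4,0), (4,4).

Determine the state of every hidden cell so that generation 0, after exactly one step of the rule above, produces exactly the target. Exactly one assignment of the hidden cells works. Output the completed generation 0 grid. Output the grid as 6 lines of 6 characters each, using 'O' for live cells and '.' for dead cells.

Answer: OO....
OOO..O
....OO
..OOOO
.O.O.O
...O..

Derivation:
Hidden generation-0 cells (in order): (1,4), (3,5), (4,0), (4,4).
A hidden cell only influences target cells in its own 3x3 neighborhood. Try each of the 2^4 = 16 assignments, step the completed generation 0 forward once under B3/S23, and compare with the target:
  (1,4)=. (3,5)=. (4,0)=. (4,4)=. -> step gives (2,5)='O' but target has '.' -> reject
  (1,4)=. (3,5)=. (4,0)=. (4,4)=O -> step gives (2,5)='O' but target has '.' -> reject
  (1,4)=. (3,5)=. (4,0)=O (4,4)=. -> step gives (2,5)='O' but target has '.' -> reject
  (1,4)=. (3,5)=. (4,0)=O (4,4)=O -> step gives (2,5)='O' but target has '.' -> reject
  (1,4)=. (3,5)=O (4,0)=. (4,4)=. -> step reproduces the target at every cell -> ACCEPT
  (1,4)=. (3,5)=O (4,0)=. (4,4)=O -> step gives (5,3)='O' but target has '.' -> reject
  (1,4)=. (3,5)=O (4,0)=O (4,4)=. -> step gives (3,1)='O' but target has '.' -> reject
  (1,4)=. (3,5)=O (4,0)=O (4,4)=O -> step gives (3,1)='O' but target has '.' -> reject
  (1,4)=O (3,5)=. (4,0)=. (4,4)=. -> step gives (1,3)='O' but target has '.' -> reject
  (1,4)=O (3,5)=. (4,0)=. (4,4)=O -> step gives (1,3)='O' but target has '.' -> reject
  (1,4)=O (3,5)=. (4,0)=O (4,4)=. -> step gives (1,3)='O' but target has '.' -> reject
  (1,4)=O (3,5)=. (4,0)=O (4,4)=O -> step gives (1,3)='O' but target has '.' -> reject
  (1,4)=O (3,5)=O (4,0)=. (4,4)=. -> step gives (1,3)='O' but target has '.' -> reject
  (1,4)=O (3,5)=O (4,0)=. (4,4)=O -> step gives (1,3)='O' but target has '.' -> reject
  (1,4)=O (3,5)=O (4,0)=O (4,4)=. -> step gives (1,3)='O' but target has '.' -> reject
  (1,4)=O (3,5)=O (4,0)=O (4,4)=O -> step gives (1,3)='O' but target has '.' -> reject
Unique solution: (1,4)=dead, (3,5)=live, (4,0)=dead, (4,4)=dead.
Check: live-neighbor counts of every cell in the completed generation 0:
343111
342232
244554
123464
115462
113131
Applying B3/S23 to generation 0 with these counts gives:
O.O...
O.O.OO
......
..O...
.....O
..O.O.
which matches the target exactly.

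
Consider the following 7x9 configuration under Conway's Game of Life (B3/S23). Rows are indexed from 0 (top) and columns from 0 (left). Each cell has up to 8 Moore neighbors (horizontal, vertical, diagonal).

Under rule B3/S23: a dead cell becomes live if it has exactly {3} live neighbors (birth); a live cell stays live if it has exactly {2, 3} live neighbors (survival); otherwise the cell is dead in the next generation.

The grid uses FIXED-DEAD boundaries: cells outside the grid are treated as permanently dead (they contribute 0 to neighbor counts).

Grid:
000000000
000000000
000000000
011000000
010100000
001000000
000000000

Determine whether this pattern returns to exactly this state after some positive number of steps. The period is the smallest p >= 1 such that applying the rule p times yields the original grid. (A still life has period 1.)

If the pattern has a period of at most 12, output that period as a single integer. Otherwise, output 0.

Simulating and comparing each generation to the original:
Gen 0 (original, given above): 5 live cells
Gen 1: 5 live cells, MATCHES original -> period = 1

Answer: 1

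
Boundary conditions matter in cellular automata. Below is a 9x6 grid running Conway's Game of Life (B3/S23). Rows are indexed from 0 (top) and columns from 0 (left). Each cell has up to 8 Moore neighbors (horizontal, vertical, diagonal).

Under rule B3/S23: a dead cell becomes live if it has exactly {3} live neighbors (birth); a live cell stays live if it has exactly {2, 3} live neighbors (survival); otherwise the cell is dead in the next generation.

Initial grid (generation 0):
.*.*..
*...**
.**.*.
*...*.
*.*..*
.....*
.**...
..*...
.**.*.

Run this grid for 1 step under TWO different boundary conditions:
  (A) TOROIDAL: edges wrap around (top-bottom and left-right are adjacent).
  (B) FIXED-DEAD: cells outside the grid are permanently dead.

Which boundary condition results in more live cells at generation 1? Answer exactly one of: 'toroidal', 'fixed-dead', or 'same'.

Under TOROIDAL boundary, generation 1:
.*.*..
*...**
.*..*.
*.*.*.
**..*.
..*..*
.**...
......
.*....
Population = 18

Under FIXED-DEAD boundary, generation 1:
....*.
*...**
**..*.
*.*.**
.*..**
..*...
.**...
......
.***..
Population = 20

Comparison: toroidal=18, fixed-dead=20 -> fixed-dead

Answer: fixed-dead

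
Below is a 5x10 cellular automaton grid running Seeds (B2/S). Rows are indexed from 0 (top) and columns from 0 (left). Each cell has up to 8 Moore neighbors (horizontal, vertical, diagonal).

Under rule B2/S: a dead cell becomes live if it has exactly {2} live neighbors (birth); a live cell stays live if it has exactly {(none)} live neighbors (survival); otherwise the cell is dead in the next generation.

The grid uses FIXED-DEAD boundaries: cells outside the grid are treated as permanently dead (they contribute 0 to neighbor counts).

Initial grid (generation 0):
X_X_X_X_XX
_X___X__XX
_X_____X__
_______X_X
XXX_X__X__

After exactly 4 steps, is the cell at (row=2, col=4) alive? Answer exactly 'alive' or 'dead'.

Simulating step by step:
Generation 0 (given above): 19 live cells
Generation 1: 8 live cells
___X______
___XX_____
X_X_______
___X______
___X__X___
Generation 2: 7 live cells
__X_______
_X________
_X________
_X__X_____
__X_X_____
Generation 3: 6 live cells
_X________
X_________
__________
X____X____
_X___X____
Generation 4: 10 live cells
X_________
_X________
XX________
_X__X_X___
X___X_X___

Cell (2,4) at generation 4: 0 -> dead

Answer: dead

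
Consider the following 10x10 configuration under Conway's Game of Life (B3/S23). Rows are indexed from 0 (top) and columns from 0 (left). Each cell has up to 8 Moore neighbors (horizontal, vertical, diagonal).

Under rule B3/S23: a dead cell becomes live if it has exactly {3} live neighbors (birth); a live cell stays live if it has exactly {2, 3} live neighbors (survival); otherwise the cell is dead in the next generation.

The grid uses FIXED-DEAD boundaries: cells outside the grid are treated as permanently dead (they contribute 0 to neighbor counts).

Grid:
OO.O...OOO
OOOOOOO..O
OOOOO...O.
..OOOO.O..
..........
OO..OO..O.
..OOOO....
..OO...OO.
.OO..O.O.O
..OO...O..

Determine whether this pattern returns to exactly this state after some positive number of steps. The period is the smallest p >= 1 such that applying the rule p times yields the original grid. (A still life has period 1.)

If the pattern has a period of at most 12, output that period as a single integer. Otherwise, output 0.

Simulating and comparing each generation to the original:
Gen 0 (original, given above): 46 live cells
Gen 1: 35 live cells, differs from original
Gen 2: 34 live cells, differs from original
Gen 3: 27 live cells, differs from original
Gen 4: 25 live cells, differs from original
Gen 5: 23 live cells, differs from original
Gen 6: 18 live cells, differs from original
Gen 7: 24 live cells, differs from original
Gen 8: 20 live cells, differs from original
Gen 9: 17 live cells, differs from original
Gen 10: 18 live cells, differs from original
Gen 11: 14 live cells, differs from original
Gen 12: 10 live cells, differs from original
No period found within 12 steps.

Answer: 0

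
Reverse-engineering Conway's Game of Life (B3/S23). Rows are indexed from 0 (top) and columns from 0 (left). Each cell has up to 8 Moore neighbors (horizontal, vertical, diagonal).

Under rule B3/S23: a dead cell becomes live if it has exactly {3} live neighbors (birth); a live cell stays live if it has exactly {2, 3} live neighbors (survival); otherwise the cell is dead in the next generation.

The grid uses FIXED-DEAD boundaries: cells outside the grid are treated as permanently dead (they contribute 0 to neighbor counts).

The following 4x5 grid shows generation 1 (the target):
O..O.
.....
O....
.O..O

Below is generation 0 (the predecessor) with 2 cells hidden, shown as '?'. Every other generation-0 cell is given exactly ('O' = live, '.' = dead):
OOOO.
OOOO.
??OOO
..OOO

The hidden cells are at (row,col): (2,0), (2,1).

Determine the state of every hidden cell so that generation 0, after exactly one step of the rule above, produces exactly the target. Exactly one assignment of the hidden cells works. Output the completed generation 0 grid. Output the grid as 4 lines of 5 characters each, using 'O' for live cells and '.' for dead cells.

Answer: OOOO.
OOOO.
.OOOO
..OOO

Derivation:
Hidden generation-0 cells (in order): (2,0), (2,1).
A hidden cell only influences target cells in its own 3x3 neighborhood. Try each of the 2^2 = 4 assignments, step the completed generation 0 forward once under B3/S23, and compare with the target:
  (2,0)=. (2,1)=. -> step gives (1,0)='O' but target has '.' -> reject
  (2,0)=. (2,1)=O -> step reproduces the target at every cell -> ACCEPT
  (2,0)=O (2,1)=. -> step gives (3,2)='O' but target has '.' -> reject
  (2,0)=O (2,1)=O -> step gives (3,1)='.' but target has 'O' -> reject
Unique solution: (2,0)=dead, (2,1)=live.
Check: live-neighbor counts of every cell in the completed generation 0:
35532
47864
35774
13453
Applying B3/S23 to generation 0 with these counts gives:
O..O.
.....
O....
.O..O
which matches the target exactly.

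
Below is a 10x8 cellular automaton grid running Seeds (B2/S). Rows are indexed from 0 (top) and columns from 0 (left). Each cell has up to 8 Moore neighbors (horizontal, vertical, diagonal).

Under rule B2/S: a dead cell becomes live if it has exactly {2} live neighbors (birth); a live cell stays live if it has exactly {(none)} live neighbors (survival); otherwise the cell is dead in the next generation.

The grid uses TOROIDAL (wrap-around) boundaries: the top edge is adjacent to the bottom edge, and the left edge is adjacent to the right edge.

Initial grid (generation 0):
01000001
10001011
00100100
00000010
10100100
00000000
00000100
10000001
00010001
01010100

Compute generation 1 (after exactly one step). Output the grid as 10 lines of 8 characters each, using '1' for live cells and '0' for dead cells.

Simulating step by step:
Generation 0 (given above): 20 live cells
Generation 1: 24 live cells
(generation 1 grid is the final answer)

Answer: 00010000
00110000
11011000
00111001
01000011
01001110
10000011
00001000
01000000
00000001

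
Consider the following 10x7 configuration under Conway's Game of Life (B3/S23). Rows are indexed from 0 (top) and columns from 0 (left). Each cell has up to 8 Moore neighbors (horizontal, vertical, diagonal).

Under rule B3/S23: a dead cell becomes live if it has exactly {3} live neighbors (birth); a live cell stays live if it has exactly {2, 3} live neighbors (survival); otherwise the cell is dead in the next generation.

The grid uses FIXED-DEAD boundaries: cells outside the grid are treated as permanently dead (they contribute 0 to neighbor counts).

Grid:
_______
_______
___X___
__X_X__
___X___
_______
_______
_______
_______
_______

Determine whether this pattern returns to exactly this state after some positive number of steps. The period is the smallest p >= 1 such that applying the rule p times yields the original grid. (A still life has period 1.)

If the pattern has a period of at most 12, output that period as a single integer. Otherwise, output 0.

Simulating and comparing each generation to the original:
Gen 0 (original, given above): 4 live cells
Gen 1: 4 live cells, MATCHES original -> period = 1

Answer: 1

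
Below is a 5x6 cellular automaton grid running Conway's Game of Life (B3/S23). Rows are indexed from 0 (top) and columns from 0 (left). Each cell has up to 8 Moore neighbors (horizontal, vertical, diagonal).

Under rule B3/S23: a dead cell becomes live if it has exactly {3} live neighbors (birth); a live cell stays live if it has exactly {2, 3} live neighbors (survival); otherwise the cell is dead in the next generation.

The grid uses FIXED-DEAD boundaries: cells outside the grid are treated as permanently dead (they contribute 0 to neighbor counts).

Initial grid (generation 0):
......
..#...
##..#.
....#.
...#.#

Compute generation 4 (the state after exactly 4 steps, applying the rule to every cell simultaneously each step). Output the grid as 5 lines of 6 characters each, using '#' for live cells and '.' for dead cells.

Simulating step by step:
Generation 0 (given above): 7 live cells
Generation 1: 7 live cells
......
.#....
.#.#..
...###
....#.
Generation 2: 8 live cells
......
..#...
...#..
..##.#
...###
Generation 3: 7 live cells
......
......
...##.
..#..#
..##.#
Generation 4: 7 live cells
(generation 4 grid is the final answer)

Answer: ......
......
...##.
..#..#
..###.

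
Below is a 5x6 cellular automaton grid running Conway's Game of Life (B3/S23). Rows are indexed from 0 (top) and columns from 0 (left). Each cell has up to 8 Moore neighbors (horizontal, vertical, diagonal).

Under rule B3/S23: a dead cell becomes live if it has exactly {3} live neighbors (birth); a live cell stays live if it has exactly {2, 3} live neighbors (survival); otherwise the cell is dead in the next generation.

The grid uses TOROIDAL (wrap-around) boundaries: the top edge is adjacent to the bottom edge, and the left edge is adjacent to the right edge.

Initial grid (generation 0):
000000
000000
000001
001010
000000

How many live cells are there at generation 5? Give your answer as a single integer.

Answer: 0

Derivation:
Simulating step by step:
Generation 0 (given above): 3 live cells
Generation 1: 0 live cells
000000
000000
000000
000000
000000
Generation 2: 0 live cells
000000
000000
000000
000000
000000
Generation 3: 0 live cells
000000
000000
000000
000000
000000
Generation 4: 0 live cells
000000
000000
000000
000000
000000
Generation 5: 0 live cells
000000
000000
000000
000000
000000
Population at generation 5: 0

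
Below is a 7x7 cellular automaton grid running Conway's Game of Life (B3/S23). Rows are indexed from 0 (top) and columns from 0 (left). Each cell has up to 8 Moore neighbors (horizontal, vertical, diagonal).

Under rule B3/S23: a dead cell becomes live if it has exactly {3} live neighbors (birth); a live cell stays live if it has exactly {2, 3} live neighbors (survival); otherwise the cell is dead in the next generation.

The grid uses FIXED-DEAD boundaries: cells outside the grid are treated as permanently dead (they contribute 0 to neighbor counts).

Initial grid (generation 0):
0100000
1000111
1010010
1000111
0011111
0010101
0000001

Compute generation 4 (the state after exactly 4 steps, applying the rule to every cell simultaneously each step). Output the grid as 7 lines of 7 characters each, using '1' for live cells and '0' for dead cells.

Answer: 0000000
0000010
0000000
0000000
0001100
0010110
0010100

Derivation:
Simulating step by step:
Generation 0 (given above): 21 live cells
Generation 1: 14 live cells
0000010
1000111
1001000
0010000
0110000
0010101
0000010
Generation 2: 19 live cells
0000111
0000111
0101110
0011000
0110000
0111010
0000010
Generation 3: 9 live cells
0000101
0000000
0000001
0000000
0000100
0101100
0010100
Generation 4: 8 live cells
(generation 4 grid is the final answer)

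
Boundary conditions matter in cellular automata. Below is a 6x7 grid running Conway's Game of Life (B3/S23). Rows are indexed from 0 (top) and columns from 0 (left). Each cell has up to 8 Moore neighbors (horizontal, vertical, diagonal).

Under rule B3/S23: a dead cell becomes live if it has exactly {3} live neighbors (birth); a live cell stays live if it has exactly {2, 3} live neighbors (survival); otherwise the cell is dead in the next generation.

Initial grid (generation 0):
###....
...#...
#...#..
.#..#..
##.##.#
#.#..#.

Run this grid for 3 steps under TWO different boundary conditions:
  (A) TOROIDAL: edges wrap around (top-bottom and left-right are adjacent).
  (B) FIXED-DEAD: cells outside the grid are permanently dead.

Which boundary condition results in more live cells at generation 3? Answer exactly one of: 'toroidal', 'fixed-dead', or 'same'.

Answer: toroidal

Derivation:
Under TOROIDAL boundary, generation 3:
.....#.
....#..
#....#.
#..#.#.
#.##..#
..##.#.
Population = 14

Under FIXED-DEAD boundary, generation 3:
..##...
..#.#..
...###.
.#.....
#......
.#.....
Population = 10

Comparison: toroidal=14, fixed-dead=10 -> toroidal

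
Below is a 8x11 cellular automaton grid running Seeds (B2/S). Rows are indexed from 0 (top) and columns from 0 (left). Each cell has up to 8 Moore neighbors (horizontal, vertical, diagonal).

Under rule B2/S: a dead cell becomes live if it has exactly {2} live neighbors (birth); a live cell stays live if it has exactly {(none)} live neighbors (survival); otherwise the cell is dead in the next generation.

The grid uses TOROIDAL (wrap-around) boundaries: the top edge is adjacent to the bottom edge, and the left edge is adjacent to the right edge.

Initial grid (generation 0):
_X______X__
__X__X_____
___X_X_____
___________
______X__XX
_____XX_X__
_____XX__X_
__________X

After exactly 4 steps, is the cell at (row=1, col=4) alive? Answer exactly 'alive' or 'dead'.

Simulating step by step:
Generation 0 (given above): 16 live cells
Generation 1: 23 live cells
X_X______X_
_X_X__X____
__X___X____
____XXX__XX
________X__
____X______
____X___X_X
X____XXXX__
Generation 2: 24 live cells
___XX______
X____X_X__X
XX_______XX
___X____X__
___X__XX__X
___X_X_XX__
X__X_______
___XX______
Generation 3: 24 live cells
X_X___X___X
__XX__X_X__
__X_X_XX___
_X__X_X____
_____X_____
X________XX
_____XXXX__
_____X_____
Generation 4: 21 live cells
____X____X_
X___X____XX
________X__
__X________
_X__X_X__X_
____X______
X___X______
XX__X___XXX

Cell (1,4) at generation 4: 1 -> alive

Answer: alive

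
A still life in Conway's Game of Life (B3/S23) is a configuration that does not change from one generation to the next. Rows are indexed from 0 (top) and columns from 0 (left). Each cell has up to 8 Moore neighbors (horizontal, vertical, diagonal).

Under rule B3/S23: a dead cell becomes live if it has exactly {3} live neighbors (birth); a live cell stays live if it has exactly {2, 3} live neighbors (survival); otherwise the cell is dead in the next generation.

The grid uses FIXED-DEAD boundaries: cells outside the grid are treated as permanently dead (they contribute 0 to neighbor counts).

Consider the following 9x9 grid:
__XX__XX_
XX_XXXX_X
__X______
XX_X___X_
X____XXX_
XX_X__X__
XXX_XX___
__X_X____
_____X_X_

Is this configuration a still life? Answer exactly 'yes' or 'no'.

Compute generation 1 and compare to generation 0 (given above):
Generation 1:
_XXX__XX_
_X__XXX__
_____XXX_
XXX____X_
____XX_X_
___X___X_
X___XX___
__X_X_X__
_________
Cell (0,1) differs: gen0=0 vs gen1=1 -> NOT a still life.

Answer: no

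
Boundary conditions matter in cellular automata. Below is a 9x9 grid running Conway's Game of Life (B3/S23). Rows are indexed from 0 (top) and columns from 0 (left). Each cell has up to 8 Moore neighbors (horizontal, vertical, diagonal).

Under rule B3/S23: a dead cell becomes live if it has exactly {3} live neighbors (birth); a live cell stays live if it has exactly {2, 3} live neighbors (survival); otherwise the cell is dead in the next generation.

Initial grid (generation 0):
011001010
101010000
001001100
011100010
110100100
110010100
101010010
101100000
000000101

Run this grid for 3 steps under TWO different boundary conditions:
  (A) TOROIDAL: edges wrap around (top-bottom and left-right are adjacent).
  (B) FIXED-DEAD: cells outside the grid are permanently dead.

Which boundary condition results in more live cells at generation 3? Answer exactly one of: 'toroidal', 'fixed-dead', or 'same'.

Answer: fixed-dead

Derivation:
Under TOROIDAL boundary, generation 3:
000000000
000000000
000000000
000000000
000000000
000000000
010111001
010101001
000011000
Population = 11

Under FIXED-DEAD boundary, generation 3:
010100000
010000000
000000000
000000010
000000011
000000111
010011100
010011000
001100000
Population = 18

Comparison: toroidal=11, fixed-dead=18 -> fixed-dead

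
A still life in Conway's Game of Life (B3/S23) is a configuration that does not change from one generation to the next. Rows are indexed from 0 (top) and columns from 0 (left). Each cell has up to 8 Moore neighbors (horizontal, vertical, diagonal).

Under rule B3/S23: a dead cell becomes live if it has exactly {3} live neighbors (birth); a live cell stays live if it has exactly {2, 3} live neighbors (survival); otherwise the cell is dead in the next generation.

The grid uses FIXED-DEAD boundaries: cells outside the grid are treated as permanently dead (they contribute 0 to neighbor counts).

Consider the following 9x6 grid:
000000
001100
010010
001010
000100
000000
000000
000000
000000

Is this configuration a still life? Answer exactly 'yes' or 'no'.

Compute generation 1 and compare to generation 0 (given above):
Generation 1:
000000
001100
010010
001010
000100
000000
000000
000000
000000
The grids are IDENTICAL -> still life.

Answer: yes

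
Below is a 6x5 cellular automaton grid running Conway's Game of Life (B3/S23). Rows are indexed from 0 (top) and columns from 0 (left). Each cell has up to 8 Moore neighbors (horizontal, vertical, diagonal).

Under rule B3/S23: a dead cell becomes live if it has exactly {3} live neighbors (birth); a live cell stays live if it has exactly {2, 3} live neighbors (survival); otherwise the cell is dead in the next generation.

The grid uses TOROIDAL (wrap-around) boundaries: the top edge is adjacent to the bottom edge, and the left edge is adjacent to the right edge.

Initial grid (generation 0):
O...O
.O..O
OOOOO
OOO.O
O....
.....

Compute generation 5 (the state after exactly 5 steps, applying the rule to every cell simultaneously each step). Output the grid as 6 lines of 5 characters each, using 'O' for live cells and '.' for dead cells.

Simulating step by step:
Generation 0 (given above): 14 live cells
Generation 1: 6 live cells
O...O
.....
.....
.....
O...O
O...O
Generation 2: 6 live cells
O...O
.....
.....
.....
O...O
.O.O.
Generation 3: 6 live cells
O...O
.....
.....
.....
O...O
.O.O.
Generation 4: 6 live cells
O...O
.....
.....
.....
O...O
.O.O.
Generation 5: 6 live cells
(generation 5 grid is the final answer)

Answer: O...O
.....
.....
.....
O...O
.O.O.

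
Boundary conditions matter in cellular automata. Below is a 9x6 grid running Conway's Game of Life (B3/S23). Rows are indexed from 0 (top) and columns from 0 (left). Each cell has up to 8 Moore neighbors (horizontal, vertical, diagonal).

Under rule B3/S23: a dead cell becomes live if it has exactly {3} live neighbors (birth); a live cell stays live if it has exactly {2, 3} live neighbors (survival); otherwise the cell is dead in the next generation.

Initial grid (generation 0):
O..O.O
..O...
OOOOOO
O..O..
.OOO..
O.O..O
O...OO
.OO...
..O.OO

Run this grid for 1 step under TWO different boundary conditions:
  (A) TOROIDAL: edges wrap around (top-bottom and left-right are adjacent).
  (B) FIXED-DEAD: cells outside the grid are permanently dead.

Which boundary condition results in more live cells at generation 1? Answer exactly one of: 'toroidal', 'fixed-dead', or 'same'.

Answer: fixed-dead

Derivation:
Under TOROIDAL boundary, generation 1:
OOOO.O
......
O...OO
......
...OOO
..O...
..OOO.
.OO...
..O.OO
Population = 20

Under FIXED-DEAD boundary, generation 1:
......
O....O
O...O.
O.....
O..OO.
O.O..O
O.OOOO
.OO...
.OOO..
Population = 21

Comparison: toroidal=20, fixed-dead=21 -> fixed-dead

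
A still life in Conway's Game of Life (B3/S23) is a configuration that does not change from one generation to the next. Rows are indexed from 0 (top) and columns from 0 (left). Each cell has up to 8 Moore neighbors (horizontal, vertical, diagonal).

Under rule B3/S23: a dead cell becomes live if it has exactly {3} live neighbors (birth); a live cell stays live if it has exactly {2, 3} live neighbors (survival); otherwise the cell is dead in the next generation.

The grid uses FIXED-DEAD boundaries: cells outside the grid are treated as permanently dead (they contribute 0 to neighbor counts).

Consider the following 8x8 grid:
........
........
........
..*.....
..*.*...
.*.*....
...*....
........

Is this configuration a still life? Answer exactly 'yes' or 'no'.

Answer: no

Derivation:
Compute generation 1 and compare to generation 0 (given above):
Generation 1:
........
........
........
...*....
.**.....
...**...
..*.....
........
Cell (3,2) differs: gen0=1 vs gen1=0 -> NOT a still life.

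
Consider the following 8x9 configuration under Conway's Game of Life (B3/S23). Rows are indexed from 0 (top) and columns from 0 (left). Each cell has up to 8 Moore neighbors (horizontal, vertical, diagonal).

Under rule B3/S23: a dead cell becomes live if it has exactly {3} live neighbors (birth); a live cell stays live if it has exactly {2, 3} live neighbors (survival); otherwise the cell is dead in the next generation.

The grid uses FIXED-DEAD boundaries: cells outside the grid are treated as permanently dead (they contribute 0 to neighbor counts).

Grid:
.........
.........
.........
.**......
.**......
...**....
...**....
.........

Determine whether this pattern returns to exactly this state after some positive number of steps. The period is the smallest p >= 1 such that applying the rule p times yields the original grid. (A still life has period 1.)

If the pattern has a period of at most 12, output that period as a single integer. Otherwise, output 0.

Simulating and comparing each generation to the original:
Gen 0 (original, given above): 8 live cells
Gen 1: 6 live cells, differs from original
Gen 2: 8 live cells, MATCHES original -> period = 2

Answer: 2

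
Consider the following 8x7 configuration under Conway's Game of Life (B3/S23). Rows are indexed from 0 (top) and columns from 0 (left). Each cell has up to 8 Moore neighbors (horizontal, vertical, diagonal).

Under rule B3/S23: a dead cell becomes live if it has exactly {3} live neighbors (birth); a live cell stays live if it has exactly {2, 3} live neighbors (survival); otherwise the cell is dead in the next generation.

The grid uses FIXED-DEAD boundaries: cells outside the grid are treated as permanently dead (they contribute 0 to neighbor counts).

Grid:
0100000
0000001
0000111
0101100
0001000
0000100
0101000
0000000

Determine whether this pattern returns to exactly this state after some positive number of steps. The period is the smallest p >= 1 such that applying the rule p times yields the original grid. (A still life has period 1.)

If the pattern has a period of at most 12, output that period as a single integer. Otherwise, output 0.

Simulating and comparing each generation to the original:
Gen 0 (original, given above): 12 live cells
Gen 1: 11 live cells, differs from original
Gen 2: 9 live cells, differs from original
Gen 3: 11 live cells, differs from original
Gen 4: 10 live cells, differs from original
Gen 5: 11 live cells, differs from original
Gen 6: 11 live cells, differs from original
Gen 7: 12 live cells, differs from original
Gen 8: 12 live cells, differs from original
Gen 9: 13 live cells, differs from original
Gen 10: 17 live cells, differs from original
Gen 11: 14 live cells, differs from original
Gen 12: 15 live cells, differs from original
No period found within 12 steps.

Answer: 0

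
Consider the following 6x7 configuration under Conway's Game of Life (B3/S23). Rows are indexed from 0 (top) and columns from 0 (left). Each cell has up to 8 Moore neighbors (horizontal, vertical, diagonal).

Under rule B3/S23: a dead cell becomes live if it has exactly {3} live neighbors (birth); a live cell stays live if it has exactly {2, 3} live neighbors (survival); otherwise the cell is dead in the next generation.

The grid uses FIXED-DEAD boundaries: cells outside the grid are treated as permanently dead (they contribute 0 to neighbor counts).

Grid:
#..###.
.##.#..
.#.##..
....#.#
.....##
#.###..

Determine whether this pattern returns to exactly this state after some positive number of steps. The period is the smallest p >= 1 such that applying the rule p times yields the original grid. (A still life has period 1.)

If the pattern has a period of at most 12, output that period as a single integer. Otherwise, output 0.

Simulating and comparing each generation to the original:
Gen 0 (original, given above): 18 live cells
Gen 1: 16 live cells, differs from original
Gen 2: 18 live cells, differs from original
Gen 3: 13 live cells, differs from original
Gen 4: 10 live cells, differs from original
Gen 5: 9 live cells, differs from original
Gen 6: 6 live cells, differs from original
Gen 7: 5 live cells, differs from original
Gen 8: 5 live cells, differs from original
Gen 9: 5 live cells, differs from original
Gen 10: 5 live cells, differs from original
Gen 11: 5 live cells, differs from original
Gen 12: 5 live cells, differs from original
No period found within 12 steps.

Answer: 0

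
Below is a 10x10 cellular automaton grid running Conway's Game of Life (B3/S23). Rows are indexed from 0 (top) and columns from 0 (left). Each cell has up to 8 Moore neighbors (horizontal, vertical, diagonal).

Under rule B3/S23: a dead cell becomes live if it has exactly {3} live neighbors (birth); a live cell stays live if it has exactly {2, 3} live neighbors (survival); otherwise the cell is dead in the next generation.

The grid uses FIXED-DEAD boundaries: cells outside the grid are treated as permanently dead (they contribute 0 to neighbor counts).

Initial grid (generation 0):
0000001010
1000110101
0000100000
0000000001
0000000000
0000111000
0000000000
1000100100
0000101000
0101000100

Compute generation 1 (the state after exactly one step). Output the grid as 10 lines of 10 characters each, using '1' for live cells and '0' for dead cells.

Simulating step by step:
Generation 0 (given above): 20 live cells
Generation 1: 22 live cells
(generation 1 grid is the final answer)

Answer: 0000011110
0000111110
0000110010
0000000000
0000010000
0000010000
0000101000
0000010000
0001111100
0000000000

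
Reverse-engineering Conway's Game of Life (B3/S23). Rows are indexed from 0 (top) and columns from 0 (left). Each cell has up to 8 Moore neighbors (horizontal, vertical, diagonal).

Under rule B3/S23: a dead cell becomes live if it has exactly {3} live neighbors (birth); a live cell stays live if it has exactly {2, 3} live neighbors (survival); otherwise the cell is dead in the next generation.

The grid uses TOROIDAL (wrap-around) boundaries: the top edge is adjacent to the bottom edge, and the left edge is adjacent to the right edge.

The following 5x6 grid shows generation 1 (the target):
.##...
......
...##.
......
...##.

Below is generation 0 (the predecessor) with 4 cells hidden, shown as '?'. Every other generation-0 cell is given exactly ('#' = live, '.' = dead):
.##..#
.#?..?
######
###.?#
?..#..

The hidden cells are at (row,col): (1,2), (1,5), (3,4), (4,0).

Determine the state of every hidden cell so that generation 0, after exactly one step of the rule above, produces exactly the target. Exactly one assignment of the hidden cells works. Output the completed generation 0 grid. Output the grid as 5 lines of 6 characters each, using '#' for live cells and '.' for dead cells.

Hidden generation-0 cells (in order): (1,2), (1,5), (3,4), (4,0).
A hidden cell only influences target cells in its own 3x3 neighborhood. Try each of the 2^4 = 16 assignments, step the completed generation 0 forward once under B3/S23, and compare with the target:
  (1,2)=. (1,5)=. (3,4)=. (4,0)=. -> step gives (0,0)='#' but target has '.' -> reject
  (1,2)=. (1,5)=. (3,4)=. (4,0)=# -> step reproduces the target at every cell -> ACCEPT
  (1,2)=. (1,5)=. (3,4)=# (4,0)=. -> step gives (0,0)='#' but target has '.' -> reject
  (1,2)=. (1,5)=. (3,4)=# (4,0)=# -> step gives (2,3)='.' but target has '#' -> reject
  (1,2)=. (1,5)=# (3,4)=. (4,0)=. -> step gives (0,4)='#' but target has '.' -> reject
  (1,2)=. (1,5)=# (3,4)=. (4,0)=# -> step gives (0,4)='#' but target has '.' -> reject
  (1,2)=. (1,5)=# (3,4)=# (4,0)=. -> step gives (0,4)='#' but target has '.' -> reject
  (1,2)=. (1,5)=# (3,4)=# (4,0)=# -> step gives (0,4)='#' but target has '.' -> reject
  (1,2)=# (1,5)=. (3,4)=. (4,0)=. -> step gives (0,0)='#' but target has '.' -> reject
  (1,2)=# (1,5)=. (3,4)=. (4,0)=# -> step gives (0,1)='.' but target has '#' -> reject
  (1,2)=# (1,5)=. (3,4)=# (4,0)=. -> step gives (0,0)='#' but target has '.' -> reject
  (1,2)=# (1,5)=. (3,4)=# (4,0)=# -> step gives (0,1)='.' but target has '#' -> reject
  (1,2)=# (1,5)=# (3,4)=. (4,0)=. -> step gives (0,2)='.' but target has '#' -> reject
  (1,2)=# (1,5)=# (3,4)=. (4,0)=# -> step gives (0,1)='.' but target has '#' -> reject
  (1,2)=# (1,5)=# (3,4)=# (4,0)=. -> step gives (0,2)='.' but target has '#' -> reject
  (1,2)=# (1,5)=# (3,4)=# (4,0)=# -> step gives (0,1)='.' but target has '#' -> reject
Unique solution: (1,2)=dead, (1,5)=dead, (3,4)=dead, (4,0)=live.
Check: live-neighbor counts of every cell in the completed generation 0:
433221
656444
665334
665555
565234
Applying B3/S23 to generation 0 with these counts gives:
.##...
......
...##.
......
...##.
which matches the target exactly.

Answer: .##..#
.#....
######
###..#
#..#..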